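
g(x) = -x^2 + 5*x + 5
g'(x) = 5 - 2*x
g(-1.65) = -5.97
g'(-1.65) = 8.30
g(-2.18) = -10.65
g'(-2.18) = 9.36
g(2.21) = 11.17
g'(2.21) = 0.58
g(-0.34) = 3.18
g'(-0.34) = 5.68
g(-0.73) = 0.82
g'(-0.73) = 6.46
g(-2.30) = -11.79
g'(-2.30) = 9.60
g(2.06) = 11.06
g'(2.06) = 0.88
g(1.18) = 9.51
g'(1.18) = 2.64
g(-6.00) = -61.00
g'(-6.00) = 17.00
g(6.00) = -1.00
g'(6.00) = -7.00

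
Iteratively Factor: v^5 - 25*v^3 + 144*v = (v - 3)*(v^4 + 3*v^3 - 16*v^2 - 48*v) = (v - 4)*(v - 3)*(v^3 + 7*v^2 + 12*v) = (v - 4)*(v - 3)*(v + 4)*(v^2 + 3*v) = (v - 4)*(v - 3)*(v + 3)*(v + 4)*(v)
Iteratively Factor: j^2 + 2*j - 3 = (j + 3)*(j - 1)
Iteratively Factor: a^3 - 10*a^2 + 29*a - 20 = (a - 5)*(a^2 - 5*a + 4) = (a - 5)*(a - 1)*(a - 4)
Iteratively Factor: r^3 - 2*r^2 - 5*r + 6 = (r - 3)*(r^2 + r - 2) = (r - 3)*(r - 1)*(r + 2)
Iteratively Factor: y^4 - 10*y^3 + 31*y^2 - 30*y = (y - 5)*(y^3 - 5*y^2 + 6*y) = (y - 5)*(y - 2)*(y^2 - 3*y) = y*(y - 5)*(y - 2)*(y - 3)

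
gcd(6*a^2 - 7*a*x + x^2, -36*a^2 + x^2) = -6*a + x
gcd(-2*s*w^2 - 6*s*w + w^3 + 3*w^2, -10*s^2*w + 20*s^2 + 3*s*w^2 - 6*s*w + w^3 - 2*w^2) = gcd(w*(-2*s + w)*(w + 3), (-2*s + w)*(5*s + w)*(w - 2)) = 2*s - w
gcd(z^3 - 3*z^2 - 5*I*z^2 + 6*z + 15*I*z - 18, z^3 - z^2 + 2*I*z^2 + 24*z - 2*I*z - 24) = 1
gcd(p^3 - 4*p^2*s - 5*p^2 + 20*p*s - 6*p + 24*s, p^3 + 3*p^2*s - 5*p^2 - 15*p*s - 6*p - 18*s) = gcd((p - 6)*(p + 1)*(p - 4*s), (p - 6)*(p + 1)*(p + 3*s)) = p^2 - 5*p - 6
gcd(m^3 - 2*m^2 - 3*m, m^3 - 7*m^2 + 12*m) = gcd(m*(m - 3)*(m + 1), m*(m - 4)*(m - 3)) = m^2 - 3*m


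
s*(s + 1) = s^2 + s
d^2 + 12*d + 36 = (d + 6)^2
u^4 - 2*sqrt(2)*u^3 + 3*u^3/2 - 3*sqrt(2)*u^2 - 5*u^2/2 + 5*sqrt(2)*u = u*(u - 1)*(u + 5/2)*(u - 2*sqrt(2))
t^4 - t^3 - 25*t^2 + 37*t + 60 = (t - 4)*(t - 3)*(t + 1)*(t + 5)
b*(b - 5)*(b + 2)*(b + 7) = b^4 + 4*b^3 - 31*b^2 - 70*b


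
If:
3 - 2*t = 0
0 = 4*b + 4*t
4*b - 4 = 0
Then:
No Solution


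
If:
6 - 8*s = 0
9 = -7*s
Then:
No Solution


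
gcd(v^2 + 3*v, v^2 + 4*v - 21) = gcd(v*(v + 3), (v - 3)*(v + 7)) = 1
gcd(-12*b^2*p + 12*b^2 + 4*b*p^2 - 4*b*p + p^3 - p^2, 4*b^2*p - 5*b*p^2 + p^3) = 1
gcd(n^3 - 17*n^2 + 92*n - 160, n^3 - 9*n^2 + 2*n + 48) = n - 8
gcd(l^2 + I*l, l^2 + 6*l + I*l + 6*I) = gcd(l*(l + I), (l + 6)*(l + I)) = l + I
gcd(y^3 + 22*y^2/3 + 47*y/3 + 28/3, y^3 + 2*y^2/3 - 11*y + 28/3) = y + 4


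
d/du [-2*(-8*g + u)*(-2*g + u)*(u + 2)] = -32*g^2 + 40*g*u + 40*g - 6*u^2 - 8*u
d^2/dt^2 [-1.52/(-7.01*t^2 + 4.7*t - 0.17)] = (-149.385904*t^2 + 100.15888*t + 1.52*(14.02*t - 4.7)*(28.04*t - 9.4) - 3.622768)/(7.01*t^2 - 4.7*t + 0.17)^3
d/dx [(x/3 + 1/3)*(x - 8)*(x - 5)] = x^2 - 8*x + 9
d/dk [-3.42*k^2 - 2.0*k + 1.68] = -6.84*k - 2.0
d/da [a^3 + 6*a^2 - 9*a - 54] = 3*a^2 + 12*a - 9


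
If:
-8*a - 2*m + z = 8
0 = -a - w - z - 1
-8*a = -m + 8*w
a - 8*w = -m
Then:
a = 0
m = -72/17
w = -9/17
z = -8/17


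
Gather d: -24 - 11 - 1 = -36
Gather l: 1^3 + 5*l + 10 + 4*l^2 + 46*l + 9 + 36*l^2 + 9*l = 40*l^2 + 60*l + 20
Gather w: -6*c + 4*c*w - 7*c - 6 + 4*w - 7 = -13*c + w*(4*c + 4) - 13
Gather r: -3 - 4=-7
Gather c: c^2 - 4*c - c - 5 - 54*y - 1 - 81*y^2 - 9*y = c^2 - 5*c - 81*y^2 - 63*y - 6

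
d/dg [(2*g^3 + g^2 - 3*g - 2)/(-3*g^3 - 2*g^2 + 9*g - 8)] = (-g^4 + 18*g^3 - 63*g^2 - 24*g + 42)/(9*g^6 + 12*g^5 - 50*g^4 + 12*g^3 + 113*g^2 - 144*g + 64)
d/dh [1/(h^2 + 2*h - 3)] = 2*(-h - 1)/(h^2 + 2*h - 3)^2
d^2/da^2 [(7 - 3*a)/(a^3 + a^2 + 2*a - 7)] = 2*(-(3*a - 7)*(3*a^2 + 2*a + 2)^2 + (9*a^2 + 6*a + (3*a - 7)*(3*a + 1) + 6)*(a^3 + a^2 + 2*a - 7))/(a^3 + a^2 + 2*a - 7)^3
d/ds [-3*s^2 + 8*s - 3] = 8 - 6*s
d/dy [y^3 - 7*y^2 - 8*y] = 3*y^2 - 14*y - 8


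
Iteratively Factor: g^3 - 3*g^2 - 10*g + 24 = (g + 3)*(g^2 - 6*g + 8) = (g - 2)*(g + 3)*(g - 4)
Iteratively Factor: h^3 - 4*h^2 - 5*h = (h)*(h^2 - 4*h - 5) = h*(h - 5)*(h + 1)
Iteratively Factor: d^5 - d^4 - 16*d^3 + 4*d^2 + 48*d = (d + 3)*(d^4 - 4*d^3 - 4*d^2 + 16*d) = (d - 4)*(d + 3)*(d^3 - 4*d) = d*(d - 4)*(d + 3)*(d^2 - 4) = d*(d - 4)*(d - 2)*(d + 3)*(d + 2)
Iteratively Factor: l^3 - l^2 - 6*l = (l + 2)*(l^2 - 3*l) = l*(l + 2)*(l - 3)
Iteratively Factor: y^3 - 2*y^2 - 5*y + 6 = (y - 1)*(y^2 - y - 6) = (y - 3)*(y - 1)*(y + 2)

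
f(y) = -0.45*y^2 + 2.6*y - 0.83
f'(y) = 2.6 - 0.9*y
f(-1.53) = -5.86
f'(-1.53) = 3.98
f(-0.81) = -3.23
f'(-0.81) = 3.33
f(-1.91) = -7.44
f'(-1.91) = 4.32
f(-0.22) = -1.42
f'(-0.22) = 2.80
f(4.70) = 1.45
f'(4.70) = -1.63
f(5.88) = -1.10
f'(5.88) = -2.69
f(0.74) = 0.85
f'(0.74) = 1.93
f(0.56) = 0.48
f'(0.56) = 2.10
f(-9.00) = -60.68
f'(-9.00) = 10.70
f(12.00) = -34.43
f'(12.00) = -8.20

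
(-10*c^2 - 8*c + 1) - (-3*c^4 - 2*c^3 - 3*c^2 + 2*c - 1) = 3*c^4 + 2*c^3 - 7*c^2 - 10*c + 2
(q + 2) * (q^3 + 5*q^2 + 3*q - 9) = q^4 + 7*q^3 + 13*q^2 - 3*q - 18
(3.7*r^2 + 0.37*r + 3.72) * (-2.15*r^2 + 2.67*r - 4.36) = -7.955*r^4 + 9.0835*r^3 - 23.1421*r^2 + 8.3192*r - 16.2192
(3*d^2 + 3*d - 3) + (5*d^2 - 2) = 8*d^2 + 3*d - 5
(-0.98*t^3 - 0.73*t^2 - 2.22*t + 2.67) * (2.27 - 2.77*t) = 2.7146*t^4 - 0.2025*t^3 + 4.4923*t^2 - 12.4353*t + 6.0609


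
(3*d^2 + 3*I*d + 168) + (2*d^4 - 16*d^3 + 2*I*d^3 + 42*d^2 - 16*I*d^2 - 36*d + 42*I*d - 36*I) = 2*d^4 - 16*d^3 + 2*I*d^3 + 45*d^2 - 16*I*d^2 - 36*d + 45*I*d + 168 - 36*I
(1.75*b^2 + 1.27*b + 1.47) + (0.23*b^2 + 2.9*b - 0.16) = 1.98*b^2 + 4.17*b + 1.31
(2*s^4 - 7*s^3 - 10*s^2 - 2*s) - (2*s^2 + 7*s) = 2*s^4 - 7*s^3 - 12*s^2 - 9*s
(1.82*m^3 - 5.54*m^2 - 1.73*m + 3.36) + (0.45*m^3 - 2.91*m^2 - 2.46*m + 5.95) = 2.27*m^3 - 8.45*m^2 - 4.19*m + 9.31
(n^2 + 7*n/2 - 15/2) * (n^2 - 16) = n^4 + 7*n^3/2 - 47*n^2/2 - 56*n + 120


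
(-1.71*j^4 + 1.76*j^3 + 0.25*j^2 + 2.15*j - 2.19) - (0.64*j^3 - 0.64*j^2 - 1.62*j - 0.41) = -1.71*j^4 + 1.12*j^3 + 0.89*j^2 + 3.77*j - 1.78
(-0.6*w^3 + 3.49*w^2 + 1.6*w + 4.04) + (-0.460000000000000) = -0.6*w^3 + 3.49*w^2 + 1.6*w + 3.58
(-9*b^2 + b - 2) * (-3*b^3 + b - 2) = 27*b^5 - 3*b^4 - 3*b^3 + 19*b^2 - 4*b + 4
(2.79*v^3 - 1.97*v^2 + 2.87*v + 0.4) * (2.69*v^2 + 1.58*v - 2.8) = 7.5051*v^5 - 0.8911*v^4 - 3.2043*v^3 + 11.1266*v^2 - 7.404*v - 1.12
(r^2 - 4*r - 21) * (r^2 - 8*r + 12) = r^4 - 12*r^3 + 23*r^2 + 120*r - 252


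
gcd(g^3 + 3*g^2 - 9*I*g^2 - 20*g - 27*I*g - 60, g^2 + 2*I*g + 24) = g - 4*I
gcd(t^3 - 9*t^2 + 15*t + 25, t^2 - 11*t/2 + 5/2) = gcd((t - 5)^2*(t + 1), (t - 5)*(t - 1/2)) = t - 5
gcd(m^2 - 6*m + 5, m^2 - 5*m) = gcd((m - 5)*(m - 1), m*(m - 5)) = m - 5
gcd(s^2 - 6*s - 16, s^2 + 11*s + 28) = 1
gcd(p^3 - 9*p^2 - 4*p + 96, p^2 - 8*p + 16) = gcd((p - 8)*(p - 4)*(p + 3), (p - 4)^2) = p - 4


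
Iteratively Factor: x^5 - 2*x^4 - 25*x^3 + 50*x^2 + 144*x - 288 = (x - 2)*(x^4 - 25*x^2 + 144) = (x - 4)*(x - 2)*(x^3 + 4*x^2 - 9*x - 36) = (x - 4)*(x - 3)*(x - 2)*(x^2 + 7*x + 12) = (x - 4)*(x - 3)*(x - 2)*(x + 3)*(x + 4)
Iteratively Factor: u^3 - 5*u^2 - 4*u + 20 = (u - 2)*(u^2 - 3*u - 10) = (u - 2)*(u + 2)*(u - 5)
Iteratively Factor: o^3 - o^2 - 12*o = (o + 3)*(o^2 - 4*o) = o*(o + 3)*(o - 4)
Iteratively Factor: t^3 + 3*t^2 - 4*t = (t + 4)*(t^2 - t) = (t - 1)*(t + 4)*(t)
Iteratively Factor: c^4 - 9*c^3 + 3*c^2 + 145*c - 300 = (c - 5)*(c^3 - 4*c^2 - 17*c + 60) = (c - 5)^2*(c^2 + c - 12) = (c - 5)^2*(c - 3)*(c + 4)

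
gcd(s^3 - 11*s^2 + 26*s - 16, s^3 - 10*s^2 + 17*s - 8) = s^2 - 9*s + 8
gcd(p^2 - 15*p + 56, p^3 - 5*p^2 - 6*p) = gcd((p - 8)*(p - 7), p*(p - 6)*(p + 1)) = 1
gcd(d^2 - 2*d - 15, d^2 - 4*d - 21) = d + 3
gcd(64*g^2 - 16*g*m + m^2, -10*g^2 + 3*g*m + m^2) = 1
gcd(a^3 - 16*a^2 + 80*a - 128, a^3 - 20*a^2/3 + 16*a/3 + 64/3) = a^2 - 8*a + 16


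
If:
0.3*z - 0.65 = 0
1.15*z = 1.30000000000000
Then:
No Solution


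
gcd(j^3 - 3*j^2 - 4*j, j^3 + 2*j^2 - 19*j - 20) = j^2 - 3*j - 4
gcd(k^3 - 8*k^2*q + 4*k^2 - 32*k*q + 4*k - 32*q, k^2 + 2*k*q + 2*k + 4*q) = k + 2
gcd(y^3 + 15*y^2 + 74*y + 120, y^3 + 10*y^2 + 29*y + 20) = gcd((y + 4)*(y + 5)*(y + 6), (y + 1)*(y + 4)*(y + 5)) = y^2 + 9*y + 20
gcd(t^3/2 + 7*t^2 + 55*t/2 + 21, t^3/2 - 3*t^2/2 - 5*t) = 1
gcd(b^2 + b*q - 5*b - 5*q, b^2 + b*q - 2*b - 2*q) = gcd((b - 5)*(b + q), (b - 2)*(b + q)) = b + q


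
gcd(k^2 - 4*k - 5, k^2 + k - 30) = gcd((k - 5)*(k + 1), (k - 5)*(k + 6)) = k - 5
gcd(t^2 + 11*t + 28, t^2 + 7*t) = t + 7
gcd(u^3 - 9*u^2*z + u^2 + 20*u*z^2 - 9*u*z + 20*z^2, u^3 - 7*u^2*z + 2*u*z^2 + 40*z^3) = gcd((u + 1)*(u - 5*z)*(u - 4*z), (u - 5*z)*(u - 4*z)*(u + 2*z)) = u^2 - 9*u*z + 20*z^2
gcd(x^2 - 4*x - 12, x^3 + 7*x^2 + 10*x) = x + 2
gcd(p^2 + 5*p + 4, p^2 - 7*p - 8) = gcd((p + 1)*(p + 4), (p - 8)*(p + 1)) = p + 1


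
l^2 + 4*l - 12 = (l - 2)*(l + 6)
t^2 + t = t*(t + 1)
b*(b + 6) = b^2 + 6*b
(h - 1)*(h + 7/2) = h^2 + 5*h/2 - 7/2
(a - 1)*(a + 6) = a^2 + 5*a - 6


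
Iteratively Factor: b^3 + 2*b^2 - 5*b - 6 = (b + 3)*(b^2 - b - 2) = (b + 1)*(b + 3)*(b - 2)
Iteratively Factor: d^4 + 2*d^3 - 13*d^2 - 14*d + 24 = (d - 1)*(d^3 + 3*d^2 - 10*d - 24) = (d - 1)*(d + 2)*(d^2 + d - 12) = (d - 3)*(d - 1)*(d + 2)*(d + 4)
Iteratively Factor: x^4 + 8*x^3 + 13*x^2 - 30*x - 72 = (x + 3)*(x^3 + 5*x^2 - 2*x - 24) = (x + 3)*(x + 4)*(x^2 + x - 6) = (x + 3)^2*(x + 4)*(x - 2)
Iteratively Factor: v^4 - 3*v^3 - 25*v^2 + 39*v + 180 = (v - 4)*(v^3 + v^2 - 21*v - 45) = (v - 4)*(v + 3)*(v^2 - 2*v - 15) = (v - 5)*(v - 4)*(v + 3)*(v + 3)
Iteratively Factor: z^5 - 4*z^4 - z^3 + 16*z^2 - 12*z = (z)*(z^4 - 4*z^3 - z^2 + 16*z - 12) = z*(z - 2)*(z^3 - 2*z^2 - 5*z + 6) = z*(z - 3)*(z - 2)*(z^2 + z - 2) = z*(z - 3)*(z - 2)*(z - 1)*(z + 2)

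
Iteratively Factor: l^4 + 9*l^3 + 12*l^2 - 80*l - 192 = (l + 4)*(l^3 + 5*l^2 - 8*l - 48) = (l - 3)*(l + 4)*(l^2 + 8*l + 16) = (l - 3)*(l + 4)^2*(l + 4)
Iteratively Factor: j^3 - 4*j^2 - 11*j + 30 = (j - 5)*(j^2 + j - 6) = (j - 5)*(j - 2)*(j + 3)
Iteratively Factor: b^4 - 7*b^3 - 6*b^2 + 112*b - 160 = (b - 2)*(b^3 - 5*b^2 - 16*b + 80) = (b - 2)*(b + 4)*(b^2 - 9*b + 20) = (b - 5)*(b - 2)*(b + 4)*(b - 4)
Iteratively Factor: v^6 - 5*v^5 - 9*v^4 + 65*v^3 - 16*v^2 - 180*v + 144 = (v + 3)*(v^5 - 8*v^4 + 15*v^3 + 20*v^2 - 76*v + 48) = (v - 2)*(v + 3)*(v^4 - 6*v^3 + 3*v^2 + 26*v - 24) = (v - 3)*(v - 2)*(v + 3)*(v^3 - 3*v^2 - 6*v + 8) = (v - 3)*(v - 2)*(v + 2)*(v + 3)*(v^2 - 5*v + 4) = (v - 4)*(v - 3)*(v - 2)*(v + 2)*(v + 3)*(v - 1)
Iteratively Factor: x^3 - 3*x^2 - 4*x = (x + 1)*(x^2 - 4*x) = x*(x + 1)*(x - 4)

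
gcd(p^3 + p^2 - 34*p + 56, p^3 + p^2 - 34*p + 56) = p^3 + p^2 - 34*p + 56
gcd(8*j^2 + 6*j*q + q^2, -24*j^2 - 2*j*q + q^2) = 4*j + q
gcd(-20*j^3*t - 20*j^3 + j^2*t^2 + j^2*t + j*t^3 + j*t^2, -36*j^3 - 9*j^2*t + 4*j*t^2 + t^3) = 1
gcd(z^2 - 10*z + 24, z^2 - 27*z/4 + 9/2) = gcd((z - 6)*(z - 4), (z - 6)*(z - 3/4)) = z - 6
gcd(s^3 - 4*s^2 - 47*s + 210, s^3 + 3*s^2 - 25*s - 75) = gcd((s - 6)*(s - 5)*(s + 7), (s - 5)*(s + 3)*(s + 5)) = s - 5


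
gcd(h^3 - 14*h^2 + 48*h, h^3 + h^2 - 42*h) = h^2 - 6*h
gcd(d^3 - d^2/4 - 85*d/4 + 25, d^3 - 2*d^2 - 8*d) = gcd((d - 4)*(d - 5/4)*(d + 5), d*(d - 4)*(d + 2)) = d - 4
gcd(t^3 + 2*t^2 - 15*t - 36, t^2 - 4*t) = t - 4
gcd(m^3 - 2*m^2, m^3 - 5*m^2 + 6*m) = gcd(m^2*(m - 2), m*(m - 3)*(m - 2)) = m^2 - 2*m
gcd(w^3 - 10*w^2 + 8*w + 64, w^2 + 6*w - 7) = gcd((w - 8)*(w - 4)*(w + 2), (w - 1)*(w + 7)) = 1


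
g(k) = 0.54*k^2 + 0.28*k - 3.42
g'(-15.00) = -15.92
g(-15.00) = 113.88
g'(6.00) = 6.76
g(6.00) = 17.70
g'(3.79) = 4.37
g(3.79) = 5.40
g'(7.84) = 8.75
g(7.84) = 31.97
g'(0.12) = 0.41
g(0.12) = -3.38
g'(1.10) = 1.47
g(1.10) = -2.46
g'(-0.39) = -0.14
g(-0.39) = -3.45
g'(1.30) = 1.68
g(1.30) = -2.14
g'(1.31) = 1.69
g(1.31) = -2.13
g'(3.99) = 4.59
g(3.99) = 6.29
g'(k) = 1.08*k + 0.28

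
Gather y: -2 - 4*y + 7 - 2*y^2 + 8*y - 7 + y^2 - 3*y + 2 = -y^2 + y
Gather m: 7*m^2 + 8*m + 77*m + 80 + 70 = 7*m^2 + 85*m + 150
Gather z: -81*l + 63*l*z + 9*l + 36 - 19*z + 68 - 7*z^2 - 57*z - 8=-72*l - 7*z^2 + z*(63*l - 76) + 96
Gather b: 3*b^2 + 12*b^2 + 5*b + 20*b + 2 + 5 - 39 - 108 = 15*b^2 + 25*b - 140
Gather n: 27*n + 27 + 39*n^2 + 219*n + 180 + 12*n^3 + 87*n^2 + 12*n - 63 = 12*n^3 + 126*n^2 + 258*n + 144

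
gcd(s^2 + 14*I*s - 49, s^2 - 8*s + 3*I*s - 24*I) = 1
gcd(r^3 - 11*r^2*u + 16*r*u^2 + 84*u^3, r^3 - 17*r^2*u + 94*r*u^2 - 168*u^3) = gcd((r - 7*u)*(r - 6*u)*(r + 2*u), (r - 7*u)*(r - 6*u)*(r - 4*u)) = r^2 - 13*r*u + 42*u^2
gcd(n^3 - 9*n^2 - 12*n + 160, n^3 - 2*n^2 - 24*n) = n + 4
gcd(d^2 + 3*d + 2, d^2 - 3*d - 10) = d + 2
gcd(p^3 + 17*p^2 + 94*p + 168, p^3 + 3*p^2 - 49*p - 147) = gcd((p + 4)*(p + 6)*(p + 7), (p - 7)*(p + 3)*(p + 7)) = p + 7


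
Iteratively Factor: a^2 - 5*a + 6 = (a - 3)*(a - 2)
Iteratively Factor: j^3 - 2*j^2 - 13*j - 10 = (j + 2)*(j^2 - 4*j - 5) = (j - 5)*(j + 2)*(j + 1)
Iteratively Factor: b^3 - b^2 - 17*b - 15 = (b + 1)*(b^2 - 2*b - 15) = (b + 1)*(b + 3)*(b - 5)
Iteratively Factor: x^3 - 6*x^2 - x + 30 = (x + 2)*(x^2 - 8*x + 15) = (x - 5)*(x + 2)*(x - 3)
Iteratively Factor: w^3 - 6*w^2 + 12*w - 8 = (w - 2)*(w^2 - 4*w + 4) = (w - 2)^2*(w - 2)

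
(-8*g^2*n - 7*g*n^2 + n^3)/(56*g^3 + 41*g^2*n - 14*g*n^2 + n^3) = -n/(7*g - n)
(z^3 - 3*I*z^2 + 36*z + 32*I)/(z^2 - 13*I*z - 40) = (z^2 + 5*I*z - 4)/(z - 5*I)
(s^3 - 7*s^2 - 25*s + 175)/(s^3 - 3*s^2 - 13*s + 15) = (s^2 - 2*s - 35)/(s^2 + 2*s - 3)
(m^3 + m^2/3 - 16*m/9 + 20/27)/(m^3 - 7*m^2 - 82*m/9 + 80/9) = (m - 2/3)/(m - 8)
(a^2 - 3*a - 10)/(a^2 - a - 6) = (a - 5)/(a - 3)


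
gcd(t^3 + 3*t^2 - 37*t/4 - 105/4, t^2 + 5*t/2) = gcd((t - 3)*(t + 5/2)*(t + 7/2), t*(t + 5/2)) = t + 5/2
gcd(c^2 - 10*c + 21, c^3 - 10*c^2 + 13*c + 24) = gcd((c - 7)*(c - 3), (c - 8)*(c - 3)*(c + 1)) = c - 3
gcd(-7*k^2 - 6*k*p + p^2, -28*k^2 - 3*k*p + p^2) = -7*k + p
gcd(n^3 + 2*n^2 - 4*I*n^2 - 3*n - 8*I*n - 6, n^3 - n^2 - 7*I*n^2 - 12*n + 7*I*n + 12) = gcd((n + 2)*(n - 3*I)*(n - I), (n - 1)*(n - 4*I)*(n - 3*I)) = n - 3*I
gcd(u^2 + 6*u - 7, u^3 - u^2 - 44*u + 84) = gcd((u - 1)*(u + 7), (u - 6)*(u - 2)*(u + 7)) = u + 7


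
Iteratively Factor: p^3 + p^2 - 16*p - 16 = (p + 4)*(p^2 - 3*p - 4) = (p + 1)*(p + 4)*(p - 4)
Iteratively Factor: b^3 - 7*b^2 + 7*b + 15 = (b - 5)*(b^2 - 2*b - 3) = (b - 5)*(b - 3)*(b + 1)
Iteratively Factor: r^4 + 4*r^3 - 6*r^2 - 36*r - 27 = (r + 1)*(r^3 + 3*r^2 - 9*r - 27) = (r + 1)*(r + 3)*(r^2 - 9) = (r + 1)*(r + 3)^2*(r - 3)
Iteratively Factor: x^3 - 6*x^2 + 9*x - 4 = (x - 4)*(x^2 - 2*x + 1) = (x - 4)*(x - 1)*(x - 1)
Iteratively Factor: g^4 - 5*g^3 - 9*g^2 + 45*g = (g - 5)*(g^3 - 9*g) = (g - 5)*(g - 3)*(g^2 + 3*g) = (g - 5)*(g - 3)*(g + 3)*(g)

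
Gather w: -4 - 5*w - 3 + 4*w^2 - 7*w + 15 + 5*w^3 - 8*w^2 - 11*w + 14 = 5*w^3 - 4*w^2 - 23*w + 22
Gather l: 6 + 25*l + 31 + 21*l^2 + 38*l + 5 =21*l^2 + 63*l + 42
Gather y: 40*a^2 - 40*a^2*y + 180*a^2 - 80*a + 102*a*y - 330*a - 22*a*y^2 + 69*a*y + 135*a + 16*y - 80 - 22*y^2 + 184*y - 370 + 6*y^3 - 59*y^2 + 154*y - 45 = 220*a^2 - 275*a + 6*y^3 + y^2*(-22*a - 81) + y*(-40*a^2 + 171*a + 354) - 495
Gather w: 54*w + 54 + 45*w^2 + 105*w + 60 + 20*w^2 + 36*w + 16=65*w^2 + 195*w + 130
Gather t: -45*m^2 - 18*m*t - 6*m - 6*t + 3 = -45*m^2 - 6*m + t*(-18*m - 6) + 3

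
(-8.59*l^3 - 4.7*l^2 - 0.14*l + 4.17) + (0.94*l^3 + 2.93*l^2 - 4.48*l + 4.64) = -7.65*l^3 - 1.77*l^2 - 4.62*l + 8.81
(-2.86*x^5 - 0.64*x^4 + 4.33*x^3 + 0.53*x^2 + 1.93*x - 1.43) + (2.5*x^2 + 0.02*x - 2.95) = -2.86*x^5 - 0.64*x^4 + 4.33*x^3 + 3.03*x^2 + 1.95*x - 4.38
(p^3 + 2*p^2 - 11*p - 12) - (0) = p^3 + 2*p^2 - 11*p - 12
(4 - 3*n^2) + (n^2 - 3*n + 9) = -2*n^2 - 3*n + 13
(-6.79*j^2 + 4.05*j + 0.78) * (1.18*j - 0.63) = -8.0122*j^3 + 9.0567*j^2 - 1.6311*j - 0.4914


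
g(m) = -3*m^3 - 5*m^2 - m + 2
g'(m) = -9*m^2 - 10*m - 1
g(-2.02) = 8.35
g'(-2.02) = -17.52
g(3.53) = -195.80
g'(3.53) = -148.45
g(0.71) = -2.30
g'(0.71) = -12.64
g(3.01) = -128.12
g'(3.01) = -112.64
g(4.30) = -333.27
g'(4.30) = -210.41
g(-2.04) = 8.70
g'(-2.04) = -18.05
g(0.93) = -5.67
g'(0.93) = -18.08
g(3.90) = -255.91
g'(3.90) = -176.89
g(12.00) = -5914.00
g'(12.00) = -1417.00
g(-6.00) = 476.00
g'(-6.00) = -265.00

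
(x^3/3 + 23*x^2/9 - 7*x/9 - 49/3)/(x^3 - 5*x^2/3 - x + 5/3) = (3*x^3 + 23*x^2 - 7*x - 147)/(3*(3*x^3 - 5*x^2 - 3*x + 5))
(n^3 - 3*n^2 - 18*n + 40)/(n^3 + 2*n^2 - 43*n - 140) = (n^2 - 7*n + 10)/(n^2 - 2*n - 35)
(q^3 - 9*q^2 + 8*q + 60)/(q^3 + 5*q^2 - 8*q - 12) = (q^3 - 9*q^2 + 8*q + 60)/(q^3 + 5*q^2 - 8*q - 12)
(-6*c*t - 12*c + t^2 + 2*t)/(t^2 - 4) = (-6*c + t)/(t - 2)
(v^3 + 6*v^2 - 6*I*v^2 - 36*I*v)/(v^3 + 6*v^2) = (v - 6*I)/v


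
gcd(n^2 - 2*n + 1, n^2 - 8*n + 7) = n - 1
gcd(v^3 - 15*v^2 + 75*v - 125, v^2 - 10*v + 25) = v^2 - 10*v + 25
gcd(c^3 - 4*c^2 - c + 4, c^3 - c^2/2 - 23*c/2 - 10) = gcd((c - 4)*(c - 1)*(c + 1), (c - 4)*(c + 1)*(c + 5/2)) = c^2 - 3*c - 4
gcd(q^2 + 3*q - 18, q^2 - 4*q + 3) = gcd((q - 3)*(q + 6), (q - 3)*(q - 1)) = q - 3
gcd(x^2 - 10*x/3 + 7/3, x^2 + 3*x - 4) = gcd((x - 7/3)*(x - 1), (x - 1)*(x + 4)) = x - 1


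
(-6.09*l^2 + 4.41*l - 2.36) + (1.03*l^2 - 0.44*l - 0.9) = -5.06*l^2 + 3.97*l - 3.26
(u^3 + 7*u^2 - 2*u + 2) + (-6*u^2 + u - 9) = u^3 + u^2 - u - 7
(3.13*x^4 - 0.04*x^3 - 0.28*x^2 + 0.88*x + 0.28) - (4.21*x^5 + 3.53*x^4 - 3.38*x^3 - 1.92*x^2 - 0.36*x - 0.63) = -4.21*x^5 - 0.4*x^4 + 3.34*x^3 + 1.64*x^2 + 1.24*x + 0.91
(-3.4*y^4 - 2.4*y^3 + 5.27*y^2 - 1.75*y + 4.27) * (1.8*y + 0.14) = -6.12*y^5 - 4.796*y^4 + 9.15*y^3 - 2.4122*y^2 + 7.441*y + 0.5978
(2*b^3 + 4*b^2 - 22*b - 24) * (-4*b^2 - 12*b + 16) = -8*b^5 - 40*b^4 + 72*b^3 + 424*b^2 - 64*b - 384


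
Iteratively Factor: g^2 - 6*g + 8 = (g - 4)*(g - 2)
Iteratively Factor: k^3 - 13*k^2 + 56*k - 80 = (k - 4)*(k^2 - 9*k + 20) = (k - 4)^2*(k - 5)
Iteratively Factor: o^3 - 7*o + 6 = (o + 3)*(o^2 - 3*o + 2) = (o - 2)*(o + 3)*(o - 1)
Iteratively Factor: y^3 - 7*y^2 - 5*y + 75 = (y - 5)*(y^2 - 2*y - 15) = (y - 5)^2*(y + 3)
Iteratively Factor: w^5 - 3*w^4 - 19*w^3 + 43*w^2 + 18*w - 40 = (w + 4)*(w^4 - 7*w^3 + 9*w^2 + 7*w - 10) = (w - 5)*(w + 4)*(w^3 - 2*w^2 - w + 2) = (w - 5)*(w + 1)*(w + 4)*(w^2 - 3*w + 2) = (w - 5)*(w - 1)*(w + 1)*(w + 4)*(w - 2)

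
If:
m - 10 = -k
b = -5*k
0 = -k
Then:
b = 0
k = 0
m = 10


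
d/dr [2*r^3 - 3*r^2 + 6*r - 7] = 6*r^2 - 6*r + 6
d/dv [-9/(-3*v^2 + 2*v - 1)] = 18*(1 - 3*v)/(3*v^2 - 2*v + 1)^2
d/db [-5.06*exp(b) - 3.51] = -5.06*exp(b)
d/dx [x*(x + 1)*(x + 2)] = 3*x^2 + 6*x + 2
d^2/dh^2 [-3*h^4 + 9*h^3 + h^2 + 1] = -36*h^2 + 54*h + 2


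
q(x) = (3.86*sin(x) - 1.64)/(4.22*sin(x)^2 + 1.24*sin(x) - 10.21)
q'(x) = (-8.44*sin(x)*cos(x) - 1.24*cos(x))*(3.86*sin(x) - 1.64)/(4.22*sin(x)^2 + 1.24*sin(x) - 10.21)^2 + 3.86*cos(x)/(4.22*sin(x)^2 + 1.24*sin(x) - 10.21) = (-16.2892*sin(x)^2 + 13.8416*sin(x) - 37.377)*cos(x)/(17.8084*sin(x)^4 + 10.4656*sin(x)^3 - 84.6348*sin(x)^2 - 25.3208*sin(x) + 104.2441)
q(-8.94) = 0.35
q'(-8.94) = 0.43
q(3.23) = 0.19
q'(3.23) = 0.36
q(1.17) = -0.35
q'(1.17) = -0.50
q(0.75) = -0.13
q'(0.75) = -0.47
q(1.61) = -0.47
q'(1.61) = 0.07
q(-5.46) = -0.17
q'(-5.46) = -0.49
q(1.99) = -0.34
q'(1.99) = 0.51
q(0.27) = 0.06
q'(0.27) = -0.37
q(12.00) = 0.38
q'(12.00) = -0.45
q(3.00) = 0.11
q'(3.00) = 0.36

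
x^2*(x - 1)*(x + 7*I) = x^4 - x^3 + 7*I*x^3 - 7*I*x^2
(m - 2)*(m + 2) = m^2 - 4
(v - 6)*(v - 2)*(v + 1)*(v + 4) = v^4 - 3*v^3 - 24*v^2 + 28*v + 48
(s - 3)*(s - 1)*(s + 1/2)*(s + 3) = s^4 - s^3/2 - 19*s^2/2 + 9*s/2 + 9/2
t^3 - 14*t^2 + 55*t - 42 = (t - 7)*(t - 6)*(t - 1)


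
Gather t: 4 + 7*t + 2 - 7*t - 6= 0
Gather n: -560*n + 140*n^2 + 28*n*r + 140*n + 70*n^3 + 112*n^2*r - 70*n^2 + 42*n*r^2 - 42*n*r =70*n^3 + n^2*(112*r + 70) + n*(42*r^2 - 14*r - 420)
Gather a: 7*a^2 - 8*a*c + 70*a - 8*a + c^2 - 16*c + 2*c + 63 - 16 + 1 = 7*a^2 + a*(62 - 8*c) + c^2 - 14*c + 48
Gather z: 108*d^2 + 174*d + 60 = 108*d^2 + 174*d + 60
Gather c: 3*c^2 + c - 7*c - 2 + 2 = 3*c^2 - 6*c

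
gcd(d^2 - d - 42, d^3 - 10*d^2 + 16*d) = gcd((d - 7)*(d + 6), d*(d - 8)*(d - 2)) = 1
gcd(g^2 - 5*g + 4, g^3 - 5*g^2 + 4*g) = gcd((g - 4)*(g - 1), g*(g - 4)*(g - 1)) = g^2 - 5*g + 4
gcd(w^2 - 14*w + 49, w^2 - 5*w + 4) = 1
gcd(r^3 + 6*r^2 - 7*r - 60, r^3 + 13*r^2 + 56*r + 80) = r^2 + 9*r + 20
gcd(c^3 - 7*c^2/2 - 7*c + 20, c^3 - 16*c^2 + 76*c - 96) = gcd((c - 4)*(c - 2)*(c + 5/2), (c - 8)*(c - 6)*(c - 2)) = c - 2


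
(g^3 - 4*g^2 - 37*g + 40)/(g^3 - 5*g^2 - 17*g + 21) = (g^2 - 3*g - 40)/(g^2 - 4*g - 21)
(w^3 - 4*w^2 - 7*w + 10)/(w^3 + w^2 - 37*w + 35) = (w + 2)/(w + 7)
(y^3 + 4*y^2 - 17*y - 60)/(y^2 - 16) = (y^2 + 8*y + 15)/(y + 4)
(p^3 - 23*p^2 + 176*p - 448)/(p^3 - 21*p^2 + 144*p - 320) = (p - 7)/(p - 5)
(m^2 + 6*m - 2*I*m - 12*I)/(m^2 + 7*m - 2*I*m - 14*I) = (m + 6)/(m + 7)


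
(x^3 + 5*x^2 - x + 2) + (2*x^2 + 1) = x^3 + 7*x^2 - x + 3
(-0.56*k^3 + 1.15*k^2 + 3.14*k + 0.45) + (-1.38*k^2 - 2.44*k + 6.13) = -0.56*k^3 - 0.23*k^2 + 0.7*k + 6.58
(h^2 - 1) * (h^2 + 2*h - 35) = h^4 + 2*h^3 - 36*h^2 - 2*h + 35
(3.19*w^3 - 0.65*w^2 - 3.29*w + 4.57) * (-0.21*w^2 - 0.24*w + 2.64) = -0.6699*w^5 - 0.6291*w^4 + 9.2685*w^3 - 1.8861*w^2 - 9.7824*w + 12.0648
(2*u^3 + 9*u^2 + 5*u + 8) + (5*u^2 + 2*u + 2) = 2*u^3 + 14*u^2 + 7*u + 10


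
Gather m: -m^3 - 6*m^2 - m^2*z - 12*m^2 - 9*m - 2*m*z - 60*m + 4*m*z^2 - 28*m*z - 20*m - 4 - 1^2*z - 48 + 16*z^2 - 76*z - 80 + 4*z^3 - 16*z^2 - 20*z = -m^3 + m^2*(-z - 18) + m*(4*z^2 - 30*z - 89) + 4*z^3 - 97*z - 132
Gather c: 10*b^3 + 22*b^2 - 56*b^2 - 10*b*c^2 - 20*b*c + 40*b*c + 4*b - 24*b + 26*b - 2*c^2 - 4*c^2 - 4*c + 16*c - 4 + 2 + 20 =10*b^3 - 34*b^2 + 6*b + c^2*(-10*b - 6) + c*(20*b + 12) + 18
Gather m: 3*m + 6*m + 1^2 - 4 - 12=9*m - 15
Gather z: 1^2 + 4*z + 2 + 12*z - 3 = 16*z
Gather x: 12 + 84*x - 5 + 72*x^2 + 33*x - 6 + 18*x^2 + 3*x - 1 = 90*x^2 + 120*x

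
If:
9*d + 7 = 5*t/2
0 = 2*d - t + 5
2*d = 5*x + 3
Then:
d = 11/8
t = 31/4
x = -1/20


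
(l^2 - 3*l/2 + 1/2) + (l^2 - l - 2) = 2*l^2 - 5*l/2 - 3/2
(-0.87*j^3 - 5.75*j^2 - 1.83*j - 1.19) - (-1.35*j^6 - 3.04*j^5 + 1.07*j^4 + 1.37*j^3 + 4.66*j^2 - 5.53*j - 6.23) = 1.35*j^6 + 3.04*j^5 - 1.07*j^4 - 2.24*j^3 - 10.41*j^2 + 3.7*j + 5.04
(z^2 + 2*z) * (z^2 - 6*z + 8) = z^4 - 4*z^3 - 4*z^2 + 16*z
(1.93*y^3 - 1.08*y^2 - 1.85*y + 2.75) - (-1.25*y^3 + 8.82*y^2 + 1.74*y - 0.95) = 3.18*y^3 - 9.9*y^2 - 3.59*y + 3.7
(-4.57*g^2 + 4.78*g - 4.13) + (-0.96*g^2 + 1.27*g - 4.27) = -5.53*g^2 + 6.05*g - 8.4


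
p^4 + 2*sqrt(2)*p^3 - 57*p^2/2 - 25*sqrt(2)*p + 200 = (p - 5*sqrt(2)/2)*(p - 2*sqrt(2))*(p + 5*sqrt(2)/2)*(p + 4*sqrt(2))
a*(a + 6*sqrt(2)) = a^2 + 6*sqrt(2)*a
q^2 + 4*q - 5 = (q - 1)*(q + 5)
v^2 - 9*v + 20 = (v - 5)*(v - 4)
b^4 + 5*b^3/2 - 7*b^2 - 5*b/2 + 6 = (b - 3/2)*(b - 1)*(b + 1)*(b + 4)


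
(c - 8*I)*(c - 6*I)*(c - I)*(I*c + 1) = I*c^4 + 16*c^3 - 77*I*c^2 - 110*c + 48*I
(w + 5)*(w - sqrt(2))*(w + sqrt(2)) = w^3 + 5*w^2 - 2*w - 10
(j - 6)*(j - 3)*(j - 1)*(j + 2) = j^4 - 8*j^3 + 7*j^2 + 36*j - 36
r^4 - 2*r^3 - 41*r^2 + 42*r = r*(r - 7)*(r - 1)*(r + 6)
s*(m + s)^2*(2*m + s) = 2*m^3*s + 5*m^2*s^2 + 4*m*s^3 + s^4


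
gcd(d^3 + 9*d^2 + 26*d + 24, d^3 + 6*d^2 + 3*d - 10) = d + 2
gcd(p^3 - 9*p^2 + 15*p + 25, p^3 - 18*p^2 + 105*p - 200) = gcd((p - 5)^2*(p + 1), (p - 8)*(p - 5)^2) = p^2 - 10*p + 25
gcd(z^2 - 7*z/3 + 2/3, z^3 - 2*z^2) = z - 2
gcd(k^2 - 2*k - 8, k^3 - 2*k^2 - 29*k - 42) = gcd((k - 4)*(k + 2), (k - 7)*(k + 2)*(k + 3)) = k + 2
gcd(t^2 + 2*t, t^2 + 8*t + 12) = t + 2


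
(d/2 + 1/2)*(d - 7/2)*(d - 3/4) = d^3/2 - 13*d^2/8 - 13*d/16 + 21/16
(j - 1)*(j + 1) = j^2 - 1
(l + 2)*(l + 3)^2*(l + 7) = l^4 + 15*l^3 + 77*l^2 + 165*l + 126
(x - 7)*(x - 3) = x^2 - 10*x + 21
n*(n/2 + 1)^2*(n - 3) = n^4/4 + n^3/4 - 2*n^2 - 3*n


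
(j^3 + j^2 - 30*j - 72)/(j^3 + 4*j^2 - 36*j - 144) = (j + 3)/(j + 6)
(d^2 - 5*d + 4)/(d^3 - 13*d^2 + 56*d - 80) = (d - 1)/(d^2 - 9*d + 20)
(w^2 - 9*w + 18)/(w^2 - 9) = (w - 6)/(w + 3)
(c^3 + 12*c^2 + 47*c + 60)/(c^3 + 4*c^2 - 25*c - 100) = (c + 3)/(c - 5)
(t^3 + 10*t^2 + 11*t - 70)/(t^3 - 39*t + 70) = (t + 5)/(t - 5)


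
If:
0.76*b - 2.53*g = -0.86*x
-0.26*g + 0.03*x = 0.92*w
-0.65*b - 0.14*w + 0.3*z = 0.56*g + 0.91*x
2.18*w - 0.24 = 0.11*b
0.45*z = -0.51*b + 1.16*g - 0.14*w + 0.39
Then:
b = -1.99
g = 0.25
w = 0.01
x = 2.51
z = 3.77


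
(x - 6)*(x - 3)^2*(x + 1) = x^4 - 11*x^3 + 33*x^2 - 9*x - 54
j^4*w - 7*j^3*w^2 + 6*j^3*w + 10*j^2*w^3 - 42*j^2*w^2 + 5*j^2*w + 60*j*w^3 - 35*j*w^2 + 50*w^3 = (j + 5)*(j - 5*w)*(j - 2*w)*(j*w + w)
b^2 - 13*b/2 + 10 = (b - 4)*(b - 5/2)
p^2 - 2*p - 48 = (p - 8)*(p + 6)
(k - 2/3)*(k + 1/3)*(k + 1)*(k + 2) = k^4 + 8*k^3/3 + 7*k^2/9 - 4*k/3 - 4/9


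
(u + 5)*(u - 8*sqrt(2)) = u^2 - 8*sqrt(2)*u + 5*u - 40*sqrt(2)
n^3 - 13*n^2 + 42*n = n*(n - 7)*(n - 6)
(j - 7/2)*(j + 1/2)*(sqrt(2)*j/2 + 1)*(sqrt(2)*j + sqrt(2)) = j^4 - 2*j^3 + sqrt(2)*j^3 - 19*j^2/4 - 2*sqrt(2)*j^2 - 19*sqrt(2)*j/4 - 7*j/4 - 7*sqrt(2)/4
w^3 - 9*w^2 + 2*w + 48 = (w - 8)*(w - 3)*(w + 2)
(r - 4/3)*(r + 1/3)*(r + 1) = r^3 - 13*r/9 - 4/9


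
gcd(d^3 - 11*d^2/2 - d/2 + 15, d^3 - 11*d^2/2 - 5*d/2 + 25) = d - 5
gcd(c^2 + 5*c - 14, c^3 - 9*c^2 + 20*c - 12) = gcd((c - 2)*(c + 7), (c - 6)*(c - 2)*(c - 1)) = c - 2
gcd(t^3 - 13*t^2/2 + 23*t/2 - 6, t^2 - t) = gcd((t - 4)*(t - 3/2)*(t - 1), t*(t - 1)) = t - 1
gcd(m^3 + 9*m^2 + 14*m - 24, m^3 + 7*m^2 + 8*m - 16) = m^2 + 3*m - 4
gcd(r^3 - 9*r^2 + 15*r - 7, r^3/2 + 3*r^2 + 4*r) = 1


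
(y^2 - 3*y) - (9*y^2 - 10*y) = -8*y^2 + 7*y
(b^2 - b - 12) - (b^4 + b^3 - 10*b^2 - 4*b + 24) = -b^4 - b^3 + 11*b^2 + 3*b - 36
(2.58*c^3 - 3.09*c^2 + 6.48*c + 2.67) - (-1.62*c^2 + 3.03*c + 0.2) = 2.58*c^3 - 1.47*c^2 + 3.45*c + 2.47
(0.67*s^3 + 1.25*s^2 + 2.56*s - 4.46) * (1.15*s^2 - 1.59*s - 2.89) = 0.7705*s^5 + 0.3722*s^4 - 0.9798*s^3 - 12.8119*s^2 - 0.307*s + 12.8894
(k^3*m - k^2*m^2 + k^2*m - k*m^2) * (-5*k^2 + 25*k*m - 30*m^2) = -5*k^5*m + 30*k^4*m^2 - 5*k^4*m - 55*k^3*m^3 + 30*k^3*m^2 + 30*k^2*m^4 - 55*k^2*m^3 + 30*k*m^4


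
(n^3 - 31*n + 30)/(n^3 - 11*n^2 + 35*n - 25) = (n + 6)/(n - 5)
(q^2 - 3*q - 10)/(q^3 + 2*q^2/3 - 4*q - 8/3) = 3*(q - 5)/(3*q^2 - 4*q - 4)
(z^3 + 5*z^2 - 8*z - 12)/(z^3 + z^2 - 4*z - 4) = (z + 6)/(z + 2)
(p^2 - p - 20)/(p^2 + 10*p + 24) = (p - 5)/(p + 6)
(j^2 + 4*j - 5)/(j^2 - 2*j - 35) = (j - 1)/(j - 7)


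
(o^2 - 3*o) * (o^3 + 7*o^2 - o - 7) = o^5 + 4*o^4 - 22*o^3 - 4*o^2 + 21*o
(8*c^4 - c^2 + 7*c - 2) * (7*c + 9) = 56*c^5 + 72*c^4 - 7*c^3 + 40*c^2 + 49*c - 18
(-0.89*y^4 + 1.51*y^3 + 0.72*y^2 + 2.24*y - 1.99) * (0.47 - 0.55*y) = 0.4895*y^5 - 1.2488*y^4 + 0.3137*y^3 - 0.8936*y^2 + 2.1473*y - 0.9353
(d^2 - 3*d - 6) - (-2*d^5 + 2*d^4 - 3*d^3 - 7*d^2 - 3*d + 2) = 2*d^5 - 2*d^4 + 3*d^3 + 8*d^2 - 8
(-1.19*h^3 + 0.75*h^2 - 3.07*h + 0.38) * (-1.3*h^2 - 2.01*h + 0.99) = 1.547*h^5 + 1.4169*h^4 + 1.3054*h^3 + 6.4192*h^2 - 3.8031*h + 0.3762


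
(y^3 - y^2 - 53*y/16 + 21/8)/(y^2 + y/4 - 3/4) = (4*y^2 - y - 14)/(4*(y + 1))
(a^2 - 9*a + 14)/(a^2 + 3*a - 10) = (a - 7)/(a + 5)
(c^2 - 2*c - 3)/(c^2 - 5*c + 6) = (c + 1)/(c - 2)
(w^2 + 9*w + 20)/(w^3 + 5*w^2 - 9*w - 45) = (w + 4)/(w^2 - 9)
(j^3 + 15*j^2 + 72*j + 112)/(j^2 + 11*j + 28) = j + 4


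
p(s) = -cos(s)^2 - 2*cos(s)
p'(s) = 2*sin(s)*cos(s) + 2*sin(s)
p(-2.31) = 0.89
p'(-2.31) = -0.48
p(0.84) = -1.78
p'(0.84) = 2.48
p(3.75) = 0.97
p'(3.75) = -0.21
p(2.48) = 0.96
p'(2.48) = 0.26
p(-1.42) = -0.32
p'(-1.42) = -2.27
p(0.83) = -1.81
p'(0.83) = 2.47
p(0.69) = -2.14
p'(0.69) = 2.25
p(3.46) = 1.00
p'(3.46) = -0.03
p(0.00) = -3.00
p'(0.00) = 0.00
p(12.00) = -2.40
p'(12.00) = -1.98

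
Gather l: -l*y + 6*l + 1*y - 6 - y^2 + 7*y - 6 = l*(6 - y) - y^2 + 8*y - 12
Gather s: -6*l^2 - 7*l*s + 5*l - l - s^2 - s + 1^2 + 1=-6*l^2 + 4*l - s^2 + s*(-7*l - 1) + 2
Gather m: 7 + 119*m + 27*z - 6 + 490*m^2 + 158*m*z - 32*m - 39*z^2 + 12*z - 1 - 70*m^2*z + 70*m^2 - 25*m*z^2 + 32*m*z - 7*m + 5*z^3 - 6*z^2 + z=m^2*(560 - 70*z) + m*(-25*z^2 + 190*z + 80) + 5*z^3 - 45*z^2 + 40*z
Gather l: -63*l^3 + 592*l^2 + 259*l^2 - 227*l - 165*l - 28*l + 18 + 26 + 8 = -63*l^3 + 851*l^2 - 420*l + 52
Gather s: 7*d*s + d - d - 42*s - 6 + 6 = s*(7*d - 42)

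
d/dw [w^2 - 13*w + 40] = 2*w - 13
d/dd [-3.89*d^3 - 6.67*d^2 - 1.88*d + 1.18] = -11.67*d^2 - 13.34*d - 1.88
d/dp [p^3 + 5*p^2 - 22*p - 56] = 3*p^2 + 10*p - 22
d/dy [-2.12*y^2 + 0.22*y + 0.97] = 0.22 - 4.24*y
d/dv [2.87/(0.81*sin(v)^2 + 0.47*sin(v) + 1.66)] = -(4.6494*sin(v) + 1.3489)*cos(v)/(0.81*sin(v)^2 + 0.47*sin(v) + 1.66)^2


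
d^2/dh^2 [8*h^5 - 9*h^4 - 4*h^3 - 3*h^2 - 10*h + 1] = 160*h^3 - 108*h^2 - 24*h - 6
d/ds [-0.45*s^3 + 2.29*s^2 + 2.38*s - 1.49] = -1.35*s^2 + 4.58*s + 2.38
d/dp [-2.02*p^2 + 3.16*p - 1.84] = 3.16 - 4.04*p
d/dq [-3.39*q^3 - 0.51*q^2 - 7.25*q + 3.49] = -10.17*q^2 - 1.02*q - 7.25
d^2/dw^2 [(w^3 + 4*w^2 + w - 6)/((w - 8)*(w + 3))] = 140/(w^3 - 24*w^2 + 192*w - 512)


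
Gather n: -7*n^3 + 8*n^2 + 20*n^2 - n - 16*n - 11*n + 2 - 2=-7*n^3 + 28*n^2 - 28*n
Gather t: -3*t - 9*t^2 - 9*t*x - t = -9*t^2 + t*(-9*x - 4)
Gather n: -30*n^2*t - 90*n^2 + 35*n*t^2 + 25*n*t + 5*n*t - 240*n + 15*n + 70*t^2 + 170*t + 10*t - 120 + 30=n^2*(-30*t - 90) + n*(35*t^2 + 30*t - 225) + 70*t^2 + 180*t - 90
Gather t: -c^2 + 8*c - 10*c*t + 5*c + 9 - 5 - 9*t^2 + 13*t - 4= -c^2 + 13*c - 9*t^2 + t*(13 - 10*c)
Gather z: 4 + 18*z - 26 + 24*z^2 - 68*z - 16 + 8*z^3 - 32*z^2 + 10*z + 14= 8*z^3 - 8*z^2 - 40*z - 24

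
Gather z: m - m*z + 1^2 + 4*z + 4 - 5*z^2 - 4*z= -m*z + m - 5*z^2 + 5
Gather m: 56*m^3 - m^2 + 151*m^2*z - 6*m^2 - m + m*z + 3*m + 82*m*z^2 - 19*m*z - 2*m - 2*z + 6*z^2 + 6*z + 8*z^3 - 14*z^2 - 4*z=56*m^3 + m^2*(151*z - 7) + m*(82*z^2 - 18*z) + 8*z^3 - 8*z^2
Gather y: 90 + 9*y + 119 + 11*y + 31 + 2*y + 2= 22*y + 242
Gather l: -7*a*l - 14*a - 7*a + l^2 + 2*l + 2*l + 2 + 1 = -21*a + l^2 + l*(4 - 7*a) + 3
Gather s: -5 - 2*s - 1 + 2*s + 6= 0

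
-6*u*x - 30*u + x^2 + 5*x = (-6*u + x)*(x + 5)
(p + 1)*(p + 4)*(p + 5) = p^3 + 10*p^2 + 29*p + 20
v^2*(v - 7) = v^3 - 7*v^2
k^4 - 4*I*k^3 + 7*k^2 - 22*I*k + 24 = (k - 4*I)*(k - 3*I)*(k + I)*(k + 2*I)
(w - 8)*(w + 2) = w^2 - 6*w - 16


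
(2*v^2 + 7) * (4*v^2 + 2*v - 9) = 8*v^4 + 4*v^3 + 10*v^2 + 14*v - 63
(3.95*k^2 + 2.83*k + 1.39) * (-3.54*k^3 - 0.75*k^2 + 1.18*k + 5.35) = -13.983*k^5 - 12.9807*k^4 - 2.3821*k^3 + 23.4294*k^2 + 16.7807*k + 7.4365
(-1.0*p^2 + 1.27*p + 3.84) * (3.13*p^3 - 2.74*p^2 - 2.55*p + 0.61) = -3.13*p^5 + 6.7151*p^4 + 11.0894*p^3 - 14.3701*p^2 - 9.0173*p + 2.3424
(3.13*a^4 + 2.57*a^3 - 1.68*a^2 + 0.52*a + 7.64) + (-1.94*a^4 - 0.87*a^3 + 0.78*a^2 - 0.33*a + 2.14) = 1.19*a^4 + 1.7*a^3 - 0.9*a^2 + 0.19*a + 9.78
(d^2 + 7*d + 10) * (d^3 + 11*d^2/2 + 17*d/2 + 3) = d^5 + 25*d^4/2 + 57*d^3 + 235*d^2/2 + 106*d + 30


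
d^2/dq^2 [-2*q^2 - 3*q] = -4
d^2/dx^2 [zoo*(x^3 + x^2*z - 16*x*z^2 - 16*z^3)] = zoo*(x + z)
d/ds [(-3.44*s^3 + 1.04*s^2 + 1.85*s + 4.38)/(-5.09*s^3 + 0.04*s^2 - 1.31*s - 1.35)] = (5.156*s^4 + 27.8458*s^3 + 79.3782*s^2 - 3.1584*s + 3.2403)/(25.9081*s^6 - 0.4072*s^5 + 13.3374*s^4 + 13.6382*s^3 + 1.6081*s^2 + 3.537*s + 1.8225)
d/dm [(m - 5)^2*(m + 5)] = (m - 5)*(3*m + 5)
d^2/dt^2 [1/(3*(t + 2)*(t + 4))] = 2*((t + 2)^2 + (t + 2)*(t + 4) + (t + 4)^2)/(3*(t + 2)^3*(t + 4)^3)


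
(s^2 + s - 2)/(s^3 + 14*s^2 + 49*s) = (s^2 + s - 2)/(s*(s^2 + 14*s + 49))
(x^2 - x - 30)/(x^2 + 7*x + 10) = (x - 6)/(x + 2)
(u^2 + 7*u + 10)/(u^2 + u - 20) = (u + 2)/(u - 4)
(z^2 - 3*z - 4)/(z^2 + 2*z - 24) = (z + 1)/(z + 6)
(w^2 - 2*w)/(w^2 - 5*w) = (w - 2)/(w - 5)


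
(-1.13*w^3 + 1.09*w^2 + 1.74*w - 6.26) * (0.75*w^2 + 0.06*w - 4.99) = -0.8475*w^5 + 0.7497*w^4 + 7.0091*w^3 - 10.0297*w^2 - 9.0582*w + 31.2374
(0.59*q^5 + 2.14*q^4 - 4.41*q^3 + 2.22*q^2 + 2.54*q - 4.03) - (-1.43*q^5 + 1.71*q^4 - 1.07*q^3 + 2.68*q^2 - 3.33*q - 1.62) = 2.02*q^5 + 0.43*q^4 - 3.34*q^3 - 0.46*q^2 + 5.87*q - 2.41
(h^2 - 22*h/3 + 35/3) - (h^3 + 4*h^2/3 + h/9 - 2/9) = -h^3 - h^2/3 - 67*h/9 + 107/9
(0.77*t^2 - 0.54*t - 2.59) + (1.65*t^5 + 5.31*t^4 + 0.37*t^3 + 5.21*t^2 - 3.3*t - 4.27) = 1.65*t^5 + 5.31*t^4 + 0.37*t^3 + 5.98*t^2 - 3.84*t - 6.86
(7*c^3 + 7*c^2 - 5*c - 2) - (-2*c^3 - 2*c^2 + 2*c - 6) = 9*c^3 + 9*c^2 - 7*c + 4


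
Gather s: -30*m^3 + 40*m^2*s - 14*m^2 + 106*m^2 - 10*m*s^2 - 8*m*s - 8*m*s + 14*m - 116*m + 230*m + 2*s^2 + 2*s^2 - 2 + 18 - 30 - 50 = -30*m^3 + 92*m^2 + 128*m + s^2*(4 - 10*m) + s*(40*m^2 - 16*m) - 64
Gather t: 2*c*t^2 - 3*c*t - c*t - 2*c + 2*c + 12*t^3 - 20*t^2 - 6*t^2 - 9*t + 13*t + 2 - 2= 12*t^3 + t^2*(2*c - 26) + t*(4 - 4*c)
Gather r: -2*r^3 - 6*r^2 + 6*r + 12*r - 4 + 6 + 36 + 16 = -2*r^3 - 6*r^2 + 18*r + 54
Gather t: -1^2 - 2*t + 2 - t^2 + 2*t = 1 - t^2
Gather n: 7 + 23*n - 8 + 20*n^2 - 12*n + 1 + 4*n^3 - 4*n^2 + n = 4*n^3 + 16*n^2 + 12*n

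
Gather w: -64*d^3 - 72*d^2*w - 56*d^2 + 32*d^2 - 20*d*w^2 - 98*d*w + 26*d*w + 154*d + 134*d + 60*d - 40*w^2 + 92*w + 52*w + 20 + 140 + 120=-64*d^3 - 24*d^2 + 348*d + w^2*(-20*d - 40) + w*(-72*d^2 - 72*d + 144) + 280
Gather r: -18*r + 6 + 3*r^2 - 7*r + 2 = 3*r^2 - 25*r + 8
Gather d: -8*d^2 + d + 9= -8*d^2 + d + 9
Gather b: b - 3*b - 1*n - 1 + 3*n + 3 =-2*b + 2*n + 2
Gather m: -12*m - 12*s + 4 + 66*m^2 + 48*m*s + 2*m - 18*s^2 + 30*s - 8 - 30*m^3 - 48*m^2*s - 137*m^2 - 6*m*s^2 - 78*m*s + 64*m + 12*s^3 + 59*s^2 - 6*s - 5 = -30*m^3 + m^2*(-48*s - 71) + m*(-6*s^2 - 30*s + 54) + 12*s^3 + 41*s^2 + 12*s - 9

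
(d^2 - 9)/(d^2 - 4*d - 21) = (d - 3)/(d - 7)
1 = 1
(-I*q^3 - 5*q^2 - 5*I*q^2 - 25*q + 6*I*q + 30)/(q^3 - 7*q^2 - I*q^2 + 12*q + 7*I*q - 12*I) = (-I*q^3 - 5*q^2*(1 + I) + q*(-25 + 6*I) + 30)/(q^3 - q^2*(7 + I) + q*(12 + 7*I) - 12*I)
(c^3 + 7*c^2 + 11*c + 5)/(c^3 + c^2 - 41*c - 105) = (c^2 + 2*c + 1)/(c^2 - 4*c - 21)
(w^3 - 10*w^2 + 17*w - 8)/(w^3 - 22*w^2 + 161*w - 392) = (w^2 - 2*w + 1)/(w^2 - 14*w + 49)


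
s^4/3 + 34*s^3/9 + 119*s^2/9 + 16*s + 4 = (s/3 + 1)*(s + 1/3)*(s + 2)*(s + 6)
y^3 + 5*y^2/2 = y^2*(y + 5/2)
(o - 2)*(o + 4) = o^2 + 2*o - 8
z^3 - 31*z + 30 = (z - 5)*(z - 1)*(z + 6)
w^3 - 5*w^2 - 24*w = w*(w - 8)*(w + 3)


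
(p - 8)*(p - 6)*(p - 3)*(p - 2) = p^4 - 19*p^3 + 124*p^2 - 324*p + 288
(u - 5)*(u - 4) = u^2 - 9*u + 20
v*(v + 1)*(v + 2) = v^3 + 3*v^2 + 2*v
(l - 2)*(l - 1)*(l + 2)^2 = l^4 + l^3 - 6*l^2 - 4*l + 8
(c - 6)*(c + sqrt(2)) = c^2 - 6*c + sqrt(2)*c - 6*sqrt(2)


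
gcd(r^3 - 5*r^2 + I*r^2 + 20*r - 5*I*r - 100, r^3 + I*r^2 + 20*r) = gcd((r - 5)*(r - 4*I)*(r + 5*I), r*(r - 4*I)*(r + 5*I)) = r^2 + I*r + 20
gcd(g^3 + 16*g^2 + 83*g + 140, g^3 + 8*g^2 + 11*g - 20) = g^2 + 9*g + 20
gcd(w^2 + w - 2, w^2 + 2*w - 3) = w - 1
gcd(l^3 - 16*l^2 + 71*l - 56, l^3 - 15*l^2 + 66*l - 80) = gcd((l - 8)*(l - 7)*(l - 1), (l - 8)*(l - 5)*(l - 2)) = l - 8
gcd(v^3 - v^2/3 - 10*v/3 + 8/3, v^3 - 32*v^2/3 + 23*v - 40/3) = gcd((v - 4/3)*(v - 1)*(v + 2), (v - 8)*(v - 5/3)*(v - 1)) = v - 1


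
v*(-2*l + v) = -2*l*v + v^2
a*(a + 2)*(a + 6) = a^3 + 8*a^2 + 12*a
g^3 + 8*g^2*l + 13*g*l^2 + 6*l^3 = (g + l)^2*(g + 6*l)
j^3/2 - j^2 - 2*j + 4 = (j/2 + 1)*(j - 2)^2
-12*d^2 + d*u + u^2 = (-3*d + u)*(4*d + u)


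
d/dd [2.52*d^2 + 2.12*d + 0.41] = 5.04*d + 2.12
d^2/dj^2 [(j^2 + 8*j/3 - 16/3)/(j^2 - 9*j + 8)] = 10*(7*j^3 - 24*j^2 + 48*j - 80)/(3*(j^6 - 27*j^5 + 267*j^4 - 1161*j^3 + 2136*j^2 - 1728*j + 512))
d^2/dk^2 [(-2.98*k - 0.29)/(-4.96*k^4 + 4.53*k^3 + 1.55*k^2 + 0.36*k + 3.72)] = (879.753216*k^7 - 928.623104000001*k^6 + 33.9736919999999*k^5 + 188.75232*k^4 + 1134.799316*k^3 - 531.385098*k^2 - 131.446944*k - 11.250744)/(122.023936*k^12 - 334.335744*k^11 + 190.953552*k^10 + 89.430435*k^9 - 285.694233*k^8 + 463.297149*k^7 - 74.378951*k^6 - 121.221252*k^5 + 142.101396*k^4 - 200.565072*k^3 - 65.794896*k^2 - 14.945472*k - 51.478848)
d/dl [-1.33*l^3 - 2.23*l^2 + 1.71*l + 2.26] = -3.99*l^2 - 4.46*l + 1.71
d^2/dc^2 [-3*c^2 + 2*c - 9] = -6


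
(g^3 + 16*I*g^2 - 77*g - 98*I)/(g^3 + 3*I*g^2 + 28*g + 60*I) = (g^2 + 14*I*g - 49)/(g^2 + I*g + 30)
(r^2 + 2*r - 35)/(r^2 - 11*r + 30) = (r + 7)/(r - 6)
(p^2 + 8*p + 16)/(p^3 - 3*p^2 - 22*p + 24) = (p + 4)/(p^2 - 7*p + 6)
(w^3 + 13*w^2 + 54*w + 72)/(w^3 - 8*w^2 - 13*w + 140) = (w^2 + 9*w + 18)/(w^2 - 12*w + 35)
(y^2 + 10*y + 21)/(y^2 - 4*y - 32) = (y^2 + 10*y + 21)/(y^2 - 4*y - 32)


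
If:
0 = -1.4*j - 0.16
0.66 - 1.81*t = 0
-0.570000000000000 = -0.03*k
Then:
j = -0.11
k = 19.00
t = 0.36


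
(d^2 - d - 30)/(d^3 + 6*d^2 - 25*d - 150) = (d - 6)/(d^2 + d - 30)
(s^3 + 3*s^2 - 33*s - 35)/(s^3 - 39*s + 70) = (s + 1)/(s - 2)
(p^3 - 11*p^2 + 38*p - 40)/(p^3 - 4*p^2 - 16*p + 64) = (p^2 - 7*p + 10)/(p^2 - 16)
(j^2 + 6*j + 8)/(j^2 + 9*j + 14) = (j + 4)/(j + 7)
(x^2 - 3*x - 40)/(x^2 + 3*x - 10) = (x - 8)/(x - 2)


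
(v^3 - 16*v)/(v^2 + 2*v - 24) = v*(v + 4)/(v + 6)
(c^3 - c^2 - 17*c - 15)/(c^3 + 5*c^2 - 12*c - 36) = (c^3 - c^2 - 17*c - 15)/(c^3 + 5*c^2 - 12*c - 36)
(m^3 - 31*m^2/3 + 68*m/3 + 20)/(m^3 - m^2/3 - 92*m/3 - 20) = (m - 5)/(m + 5)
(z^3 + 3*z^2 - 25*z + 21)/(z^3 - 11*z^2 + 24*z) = (z^2 + 6*z - 7)/(z*(z - 8))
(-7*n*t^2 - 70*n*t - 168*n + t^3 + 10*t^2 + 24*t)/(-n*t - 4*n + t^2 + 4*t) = (-7*n*t - 42*n + t^2 + 6*t)/(-n + t)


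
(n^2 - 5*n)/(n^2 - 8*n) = (n - 5)/(n - 8)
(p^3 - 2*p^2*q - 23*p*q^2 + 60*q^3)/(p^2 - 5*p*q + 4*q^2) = (p^2 + 2*p*q - 15*q^2)/(p - q)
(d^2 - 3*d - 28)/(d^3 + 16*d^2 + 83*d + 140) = (d - 7)/(d^2 + 12*d + 35)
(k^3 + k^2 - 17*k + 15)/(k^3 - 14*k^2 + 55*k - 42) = (k^2 + 2*k - 15)/(k^2 - 13*k + 42)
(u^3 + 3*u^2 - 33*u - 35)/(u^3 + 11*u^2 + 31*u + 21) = (u - 5)/(u + 3)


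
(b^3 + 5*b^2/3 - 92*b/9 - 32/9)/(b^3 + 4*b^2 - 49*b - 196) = (9*b^2 - 21*b - 8)/(9*(b^2 - 49))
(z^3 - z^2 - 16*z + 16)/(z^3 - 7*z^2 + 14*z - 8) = (z + 4)/(z - 2)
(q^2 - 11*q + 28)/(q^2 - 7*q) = (q - 4)/q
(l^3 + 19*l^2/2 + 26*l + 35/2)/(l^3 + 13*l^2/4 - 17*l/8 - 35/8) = 4*(l + 5)/(4*l - 5)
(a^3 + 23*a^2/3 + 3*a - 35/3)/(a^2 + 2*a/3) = (3*a^3 + 23*a^2 + 9*a - 35)/(a*(3*a + 2))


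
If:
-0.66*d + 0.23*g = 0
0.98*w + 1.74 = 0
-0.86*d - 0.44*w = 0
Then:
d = 0.91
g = 2.61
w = -1.78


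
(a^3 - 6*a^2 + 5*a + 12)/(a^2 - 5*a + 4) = (a^2 - 2*a - 3)/(a - 1)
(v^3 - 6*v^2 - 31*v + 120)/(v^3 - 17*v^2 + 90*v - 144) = (v + 5)/(v - 6)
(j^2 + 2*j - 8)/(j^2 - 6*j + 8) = (j + 4)/(j - 4)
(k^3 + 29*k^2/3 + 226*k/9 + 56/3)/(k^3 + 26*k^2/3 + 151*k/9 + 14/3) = (3*k + 4)/(3*k + 1)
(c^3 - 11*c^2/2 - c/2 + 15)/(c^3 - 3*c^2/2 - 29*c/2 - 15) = (c - 2)/(c + 2)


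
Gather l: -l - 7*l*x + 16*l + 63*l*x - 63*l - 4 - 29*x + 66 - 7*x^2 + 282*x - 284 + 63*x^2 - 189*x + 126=l*(56*x - 48) + 56*x^2 + 64*x - 96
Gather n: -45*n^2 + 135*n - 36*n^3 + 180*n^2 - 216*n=-36*n^3 + 135*n^2 - 81*n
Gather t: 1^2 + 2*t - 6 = 2*t - 5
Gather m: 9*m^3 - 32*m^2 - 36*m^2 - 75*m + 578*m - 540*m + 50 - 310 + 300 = 9*m^3 - 68*m^2 - 37*m + 40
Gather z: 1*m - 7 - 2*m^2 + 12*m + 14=-2*m^2 + 13*m + 7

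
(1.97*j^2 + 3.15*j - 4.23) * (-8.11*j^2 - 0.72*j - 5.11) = -15.9767*j^4 - 26.9649*j^3 + 21.9706*j^2 - 13.0509*j + 21.6153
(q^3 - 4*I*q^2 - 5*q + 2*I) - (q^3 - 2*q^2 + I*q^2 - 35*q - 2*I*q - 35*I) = 2*q^2 - 5*I*q^2 + 30*q + 2*I*q + 37*I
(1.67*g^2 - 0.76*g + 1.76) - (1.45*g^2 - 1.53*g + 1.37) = 0.22*g^2 + 0.77*g + 0.39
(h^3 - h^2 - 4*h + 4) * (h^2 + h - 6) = h^5 - 11*h^3 + 6*h^2 + 28*h - 24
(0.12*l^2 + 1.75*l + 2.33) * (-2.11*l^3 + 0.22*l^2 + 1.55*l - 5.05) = -0.2532*l^5 - 3.6661*l^4 - 4.3453*l^3 + 2.6191*l^2 - 5.226*l - 11.7665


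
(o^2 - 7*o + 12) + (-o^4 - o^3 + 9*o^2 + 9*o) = -o^4 - o^3 + 10*o^2 + 2*o + 12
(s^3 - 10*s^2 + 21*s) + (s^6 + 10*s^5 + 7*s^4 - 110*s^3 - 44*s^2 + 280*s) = s^6 + 10*s^5 + 7*s^4 - 109*s^3 - 54*s^2 + 301*s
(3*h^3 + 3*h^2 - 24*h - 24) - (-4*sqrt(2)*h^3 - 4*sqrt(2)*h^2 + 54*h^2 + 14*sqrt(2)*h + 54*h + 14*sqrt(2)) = 3*h^3 + 4*sqrt(2)*h^3 - 51*h^2 + 4*sqrt(2)*h^2 - 78*h - 14*sqrt(2)*h - 24 - 14*sqrt(2)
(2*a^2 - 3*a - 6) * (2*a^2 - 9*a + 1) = 4*a^4 - 24*a^3 + 17*a^2 + 51*a - 6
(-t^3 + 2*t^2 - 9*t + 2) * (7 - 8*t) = 8*t^4 - 23*t^3 + 86*t^2 - 79*t + 14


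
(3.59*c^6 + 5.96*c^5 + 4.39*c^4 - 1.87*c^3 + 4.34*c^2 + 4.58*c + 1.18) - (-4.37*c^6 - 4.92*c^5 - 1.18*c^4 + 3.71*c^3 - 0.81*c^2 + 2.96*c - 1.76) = 7.96*c^6 + 10.88*c^5 + 5.57*c^4 - 5.58*c^3 + 5.15*c^2 + 1.62*c + 2.94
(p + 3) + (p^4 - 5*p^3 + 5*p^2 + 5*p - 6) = p^4 - 5*p^3 + 5*p^2 + 6*p - 3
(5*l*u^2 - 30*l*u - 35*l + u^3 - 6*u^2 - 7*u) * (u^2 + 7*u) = 5*l*u^4 + 5*l*u^3 - 245*l*u^2 - 245*l*u + u^5 + u^4 - 49*u^3 - 49*u^2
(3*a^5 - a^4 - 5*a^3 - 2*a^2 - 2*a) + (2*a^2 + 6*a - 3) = 3*a^5 - a^4 - 5*a^3 + 4*a - 3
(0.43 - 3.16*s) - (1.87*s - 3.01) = 3.44 - 5.03*s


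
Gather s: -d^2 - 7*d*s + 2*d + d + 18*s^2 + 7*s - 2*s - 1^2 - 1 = -d^2 + 3*d + 18*s^2 + s*(5 - 7*d) - 2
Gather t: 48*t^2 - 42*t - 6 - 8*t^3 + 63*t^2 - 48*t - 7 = -8*t^3 + 111*t^2 - 90*t - 13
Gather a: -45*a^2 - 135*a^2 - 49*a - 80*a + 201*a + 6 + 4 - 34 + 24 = -180*a^2 + 72*a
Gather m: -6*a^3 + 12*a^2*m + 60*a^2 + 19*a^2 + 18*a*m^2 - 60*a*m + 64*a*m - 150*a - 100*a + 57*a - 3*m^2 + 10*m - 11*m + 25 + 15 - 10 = -6*a^3 + 79*a^2 - 193*a + m^2*(18*a - 3) + m*(12*a^2 + 4*a - 1) + 30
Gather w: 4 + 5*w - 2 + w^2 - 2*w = w^2 + 3*w + 2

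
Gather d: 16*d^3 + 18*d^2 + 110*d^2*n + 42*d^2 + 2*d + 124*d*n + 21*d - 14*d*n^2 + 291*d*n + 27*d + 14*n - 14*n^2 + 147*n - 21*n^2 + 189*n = 16*d^3 + d^2*(110*n + 60) + d*(-14*n^2 + 415*n + 50) - 35*n^2 + 350*n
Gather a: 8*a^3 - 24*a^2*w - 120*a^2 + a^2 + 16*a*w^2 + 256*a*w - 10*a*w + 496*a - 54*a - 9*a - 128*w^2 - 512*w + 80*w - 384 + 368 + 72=8*a^3 + a^2*(-24*w - 119) + a*(16*w^2 + 246*w + 433) - 128*w^2 - 432*w + 56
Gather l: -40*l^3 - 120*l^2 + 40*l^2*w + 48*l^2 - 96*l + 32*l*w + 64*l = -40*l^3 + l^2*(40*w - 72) + l*(32*w - 32)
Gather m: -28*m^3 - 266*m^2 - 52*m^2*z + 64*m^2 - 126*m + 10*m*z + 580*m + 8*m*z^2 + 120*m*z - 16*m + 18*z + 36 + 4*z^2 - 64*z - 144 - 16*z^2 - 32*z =-28*m^3 + m^2*(-52*z - 202) + m*(8*z^2 + 130*z + 438) - 12*z^2 - 78*z - 108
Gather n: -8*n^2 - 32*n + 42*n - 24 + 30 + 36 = -8*n^2 + 10*n + 42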